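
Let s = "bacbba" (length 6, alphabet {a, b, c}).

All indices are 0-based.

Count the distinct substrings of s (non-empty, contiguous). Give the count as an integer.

17

sorted suffixes:
  #0 SA[0]=5  'a'
  #1 SA[1]=1  'acbba'
  #2 SA[2]=4  'ba'
  #3 SA[3]=0  'bacbba'
  #4 SA[4]=3  'bba'
  #5 SA[5]=2  'cbba'

SA = [5, 1, 4, 0, 3, 2]
i: (SA[i-1],SA[i]) lcp shared
  1: (5,1) 1 'a'
  2: (1,4) 0 ''
  3: (4,0) 2 'ba'
  4: (0,3) 1 'b'
  5: (3,2) 0 ''

n(n+1)/2 = 6·7/2 = 21
Σ LCP = 0 + 1 + 0 + 2 + 1 + 0 = 4
distinct = 21 − 4 = 17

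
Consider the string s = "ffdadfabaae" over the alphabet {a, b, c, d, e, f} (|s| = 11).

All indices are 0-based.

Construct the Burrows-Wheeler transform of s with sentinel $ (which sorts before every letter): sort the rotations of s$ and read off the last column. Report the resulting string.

rank  rotation      last
    0  $ffdadfabaae  e
    1  aae$ffdadfab  b
    2  abaae$ffdadf  f
    3  adfabaae$ffd  d
    4  ae$ffdadfaba  a
    5  baae$ffdadfa  a
    6  dadfabaae$ff  f
    7  dfabaae$ffda  a
    8  e$ffdadfabaa  a
    9  fabaae$ffdad  d
   10  fdadfabaae$f  f
   11  ffdadfabaae$  $

ebfdaafaadf$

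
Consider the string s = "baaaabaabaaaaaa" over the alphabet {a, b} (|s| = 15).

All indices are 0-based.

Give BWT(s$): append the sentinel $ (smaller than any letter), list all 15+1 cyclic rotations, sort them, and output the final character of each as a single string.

aaaaaabbabaaaa$a

rank  rotation          last
    0  $baaaabaabaaaaaa  a
    1  a$baaaabaabaaaaa  a
    2  aa$baaaabaabaaaa  a
    3  aaa$baaaabaabaaa  a
    4  aaaa$baaaabaabaa  a
    5  aaaaa$baaaabaaba  a
    6  aaaaaa$baaaabaab  b
    7  aaaabaabaaaaaa$b  b
    8  aaabaabaaaaaa$ba  a
    9  aabaaaaaa$baaaab  b
   10  aabaabaaaaaa$baa  a
   11  abaaaaaa$baaaaba  a
   12  abaabaaaaaa$baaa  a
   13  baaaaaa$baaaabaa  a
   14  baaaabaabaaaaaa$  $
   15  baabaaaaaa$baaaa  a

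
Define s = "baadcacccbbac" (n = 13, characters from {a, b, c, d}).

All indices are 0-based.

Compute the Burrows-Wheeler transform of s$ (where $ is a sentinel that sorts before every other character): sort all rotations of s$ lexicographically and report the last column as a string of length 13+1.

cbbca$bcadccaa

rank  rotation        last
    0  $baadcacccbbac  c
    1  aadcacccbbac$b  b
    2  ac$baadcacccbb  b
    3  acccbbac$baadc  c
    4  adcacccbbac$ba  a
    5  baadcacccbbac$  $
    6  bac$baadcacccb  b
    7  bbac$baadcaccc  c
    8  c$baadcacccbba  a
    9  cacccbbac$baad  d
   10  cbbac$baadcacc  c
   11  ccbbac$baadcac  c
   12  cccbbac$baadca  a
   13  dcacccbbac$baa  a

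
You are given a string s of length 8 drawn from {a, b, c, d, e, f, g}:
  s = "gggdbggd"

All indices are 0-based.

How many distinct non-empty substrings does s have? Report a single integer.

27

rank | idx | suffix
   0 |   4 | bggd
   1 |   7 | d
   2 |   3 | dbggd
   3 |   6 | gd
   4 |   2 | gdbggd
   5 |   5 | ggd
   6 |   1 | ggdbggd
   7 |   0 | gggdbggd

SA = [4, 7, 3, 6, 2, 5, 1, 0]
i: (SA[i-1],SA[i]) lcp shared
  1: (4,7) 0 ''
  2: (7,3) 1 'd'
  3: (3,6) 0 ''
  4: (6,2) 2 'gd'
  5: (2,5) 1 'g'
  6: (5,1) 3 'ggd'
  7: (1,0) 2 'gg'

n(n+1)/2 = 8·9/2 = 36
Σ LCP = 0 + 0 + 1 + 0 + 2 + 1 + 3 + 2 = 9
distinct = 36 − 9 = 27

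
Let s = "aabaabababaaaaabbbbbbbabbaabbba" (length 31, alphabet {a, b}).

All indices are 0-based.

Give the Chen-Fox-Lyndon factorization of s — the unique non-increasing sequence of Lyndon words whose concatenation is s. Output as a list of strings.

["aabaababab", "aaaaabbbbbbbabbaabbb", "a"]

emit factor 1: 'aabaababab' (i=0, period=10)
emit factor 2: 'aaaaabbbbbbbabbaabbb' (i=10, period=20)
emit factor 3: 'a' (i=30, period=1)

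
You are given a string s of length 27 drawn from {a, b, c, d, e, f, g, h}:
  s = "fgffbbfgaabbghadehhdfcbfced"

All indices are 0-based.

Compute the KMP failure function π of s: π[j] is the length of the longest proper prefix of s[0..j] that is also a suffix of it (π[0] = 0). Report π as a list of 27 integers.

π[0] = 0
j=1 s[j]='g': π[1]=0 (border '')
j=2 s[j]='f': π[2]=1 (border 'f')
j=3 s[j]='f': k: 1→0; π[3]=1 (border 'f')
j=4 s[j]='b': k: 1→0; π[4]=0 (border '')
j=5 s[j]='b': π[5]=0 (border '')
j=6 s[j]='f': π[6]=1 (border 'f')
j=7 s[j]='g': π[7]=2 (border 'fg')
j=8 s[j]='a': k: 2→0; π[8]=0 (border '')
j=9 s[j]='a': π[9]=0 (border '')
j=10 s[j]='b': π[10]=0 (border '')
j=11 s[j]='b': π[11]=0 (border '')
j=12 s[j]='g': π[12]=0 (border '')
j=13 s[j]='h': π[13]=0 (border '')
j=14 s[j]='a': π[14]=0 (border '')
j=15 s[j]='d': π[15]=0 (border '')
j=16 s[j]='e': π[16]=0 (border '')
j=17 s[j]='h': π[17]=0 (border '')
j=18 s[j]='h': π[18]=0 (border '')
j=19 s[j]='d': π[19]=0 (border '')
j=20 s[j]='f': π[20]=1 (border 'f')
j=21 s[j]='c': k: 1→0; π[21]=0 (border '')
j=22 s[j]='b': π[22]=0 (border '')
j=23 s[j]='f': π[23]=1 (border 'f')
j=24 s[j]='c': k: 1→0; π[24]=0 (border '')
j=25 s[j]='e': π[25]=0 (border '')
j=26 s[j]='d': π[26]=0 (border '')

[0, 0, 1, 1, 0, 0, 1, 2, 0, 0, 0, 0, 0, 0, 0, 0, 0, 0, 0, 0, 1, 0, 0, 1, 0, 0, 0]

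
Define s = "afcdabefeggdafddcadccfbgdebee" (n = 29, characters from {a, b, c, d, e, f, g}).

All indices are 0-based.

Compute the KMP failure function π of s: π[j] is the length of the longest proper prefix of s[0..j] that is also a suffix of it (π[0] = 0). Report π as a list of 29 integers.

[0, 0, 0, 0, 1, 0, 0, 0, 0, 0, 0, 0, 1, 2, 0, 0, 0, 1, 0, 0, 0, 0, 0, 0, 0, 0, 0, 0, 0]

π[0] = 0
j=1 s[j]='f': π[1]=0 (border '')
j=2 s[j]='c': π[2]=0 (border '')
j=3 s[j]='d': π[3]=0 (border '')
j=4 s[j]='a': π[4]=1 (border 'a')
j=5 s[j]='b': k: 1→0; π[5]=0 (border '')
j=6 s[j]='e': π[6]=0 (border '')
j=7 s[j]='f': π[7]=0 (border '')
j=8 s[j]='e': π[8]=0 (border '')
j=9 s[j]='g': π[9]=0 (border '')
j=10 s[j]='g': π[10]=0 (border '')
j=11 s[j]='d': π[11]=0 (border '')
j=12 s[j]='a': π[12]=1 (border 'a')
j=13 s[j]='f': π[13]=2 (border 'af')
j=14 s[j]='d': k: 2→0; π[14]=0 (border '')
j=15 s[j]='d': π[15]=0 (border '')
j=16 s[j]='c': π[16]=0 (border '')
j=17 s[j]='a': π[17]=1 (border 'a')
j=18 s[j]='d': k: 1→0; π[18]=0 (border '')
j=19 s[j]='c': π[19]=0 (border '')
j=20 s[j]='c': π[20]=0 (border '')
j=21 s[j]='f': π[21]=0 (border '')
j=22 s[j]='b': π[22]=0 (border '')
j=23 s[j]='g': π[23]=0 (border '')
j=24 s[j]='d': π[24]=0 (border '')
j=25 s[j]='e': π[25]=0 (border '')
j=26 s[j]='b': π[26]=0 (border '')
j=27 s[j]='e': π[27]=0 (border '')
j=28 s[j]='e': π[28]=0 (border '')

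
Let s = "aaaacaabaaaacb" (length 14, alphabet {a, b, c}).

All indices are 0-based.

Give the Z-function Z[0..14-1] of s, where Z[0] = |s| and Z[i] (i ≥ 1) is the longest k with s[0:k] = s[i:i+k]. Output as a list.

Z[0]=14
i=1: i≥r, start 0; Z[1]=3 scan→box=[1,4)
i=2: min(r-i=2, Z[1]=3)=2; Z[2]=2
i=3: min(r-i=1, Z[2]=2)=1; Z[3]=1
i=4: i≥r, start 0; Z[4]=0
i=5: i≥r, start 0; Z[5]=2 scan→box=[5,7)
i=6: min(r-i=1, Z[1]=3)=1; Z[6]=1
i=7: i≥r, start 0; Z[7]=0
i=8: i≥r, start 0; Z[8]=5 scan→box=[8,13)
i=9: min(r-i=4, Z[1]=3)=3; Z[9]=3
i=10: min(r-i=3, Z[2]=2)=2; Z[10]=2
i=11: min(r-i=2, Z[3]=1)=1; Z[11]=1
i=12: min(r-i=1, Z[4]=0)=0; Z[12]=0
i=13: i≥r, start 0; Z[13]=0

[14, 3, 2, 1, 0, 2, 1, 0, 5, 3, 2, 1, 0, 0]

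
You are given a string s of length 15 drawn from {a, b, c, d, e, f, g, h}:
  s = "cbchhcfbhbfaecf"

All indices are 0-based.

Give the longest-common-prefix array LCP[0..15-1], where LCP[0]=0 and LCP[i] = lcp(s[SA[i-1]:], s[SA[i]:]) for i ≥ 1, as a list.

rank | idx | suffix
   0 |  11 | aecf
   1 |   1 | bchhcfbhbfaecf
   2 |   9 | bfaecf
   3 |   7 | bhbfaecf
   4 |   0 | cbchhcfbhbfaecf
   5 |  13 | cf
   6 |   5 | cfbhbfaecf
   7 |   2 | chhcfbhbfaecf
   8 |  12 | ecf
   9 |  14 | f
  10 |  10 | faecf
  11 |   6 | fbhbfaecf
  12 |   8 | hbfaecf
  13 |   4 | hcfbhbfaecf
  14 |   3 | hhcfbhbfaecf

SA = [11, 1, 9, 7, 0, 13, 5, 2, 12, 14, 10, 6, 8, 4, 3]
rank  pair      lcp
   1  s[11:],s[1:]  0  ''
   2  s[1:],s[9:]  1  'b'
   3  s[9:],s[7:]  1  'b'
   4  s[7:],s[0:]  0  ''
   5  s[0:],s[13:]  1  'c'
   6  s[13:],s[5:]  2  'cf'
   7  s[5:],s[2:]  1  'c'
   8  s[2:],s[12:]  0  ''
   9  s[12:],s[14:]  0  ''
  10  s[14:],s[10:]  1  'f'
  11  s[10:],s[6:]  1  'f'
  12  s[6:],s[8:]  0  ''
  13  s[8:],s[4:]  1  'h'
  14  s[4:],s[3:]  1  'h'

[0, 0, 1, 1, 0, 1, 2, 1, 0, 0, 1, 1, 0, 1, 1]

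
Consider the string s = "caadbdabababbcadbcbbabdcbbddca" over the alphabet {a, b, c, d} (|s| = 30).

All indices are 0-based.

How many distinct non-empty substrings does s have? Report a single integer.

417

rank→(start, suffix):
  0 → (29, 'a')
  1 → (1, 'aadbdabababbcadbcbbabdcbbddca')
  2 → (6, 'abababbcadbcbbabdcbbddca')
  3 → (8, 'ababbcadbcbbabdcbbddca')
  4 → (10, 'abbcadbcbbabdcbbddca')
  5 → (20, 'abdcbbddca')
  6 → (14, 'adbcbbabdcbbddca')
  7 → (2, 'adbdabababbcadbcbbabdcbbddca')
  8 → (7, 'bababbcadbcbbabdcbbddca')
  9 → (9, 'babbcadbcbbabdcbbddca')
  10 → (19, 'babdcbbddca')
  11 → (18, 'bbabdcbbddca')
  12 → (11, 'bbcadbcbbabdcbbddca')
  13 → (24, 'bbddca')
  14 → (12, 'bcadbcbbabdcbbddca')
  15 → (16, 'bcbbabdcbbddca')
  16 → (4, 'bdabababbcadbcbbabdcbbddca')
  17 → (21, 'bdcbbddca')
  18 → (25, 'bddca')
  19 → (28, 'ca')
  20 → (0, 'caadbdabababbcadbcbbabdcbbddca')
  21 → (13, 'cadbcbbabdcbbddca')
  22 → (17, 'cbbabdcbbddca')
  23 → (23, 'cbbddca')
  24 → (5, 'dabababbcadbcbbabdcbbddca')
  25 → (15, 'dbcbbabdcbbddca')
  26 → (3, 'dbdabababbcadbcbbabdcbbddca')
  27 → (27, 'dca')
  28 → (22, 'dcbbddca')
  29 → (26, 'ddca')

SA = [29, 1, 6, 8, 10, 20, 14, 2, 7, 9, 19, 18, 11, 24, 12, 16, 4, 21, 25, 28, 0, 13, 17, 23, 5, 15, 3, 27, 22, 26]
i: (SA[i-1],SA[i]) lcp shared
  1: (29,1) 1 'a'
  2: (1,6) 1 'a'
  3: (6,8) 4 'abab'
  4: (8,10) 2 'ab'
  5: (10,20) 2 'ab'
  6: (20,14) 1 'a'
  7: (14,2) 3 'adb'
  8: (2,7) 0 ''
  9: (7,9) 3 'bab'
  10: (9,19) 3 'bab'
  11: (19,18) 1 'b'
  12: (18,11) 2 'bb'
  13: (11,24) 2 'bb'
  14: (24,12) 1 'b'
  15: (12,16) 2 'bc'
  16: (16,4) 1 'b'
  17: (4,21) 2 'bd'
  18: (21,25) 2 'bd'
  19: (25,28) 0 ''
  20: (28,0) 2 'ca'
  21: (0,13) 2 'ca'
  22: (13,17) 1 'c'
  23: (17,23) 3 'cbb'
  24: (23,5) 0 ''
  25: (5,15) 1 'd'
  26: (15,3) 2 'db'
  27: (3,27) 1 'd'
  28: (27,22) 2 'dc'
  29: (22,26) 1 'd'

n(n+1)/2 = 30·31/2 = 465
Σ LCP = 0 + 1 + 1 + 4 + 2 + 2 + 1 + 3 + 0 + 3 + 3 + 1 + 2 + 2 + 1 + 2 + 1 + 2 + 2 + 0 + 2 + 2 + 1 + 3 + 0 + 1 + 2 + 1 + 2 + 1 = 48
distinct = 465 − 48 = 417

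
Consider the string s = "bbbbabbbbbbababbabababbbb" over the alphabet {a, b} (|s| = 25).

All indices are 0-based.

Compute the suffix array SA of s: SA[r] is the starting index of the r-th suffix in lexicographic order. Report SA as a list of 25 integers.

rank→(start, suffix):
  0 → (16, 'abababbbb')
  1 → (11, 'ababbabababbbb')
  2 → (18, 'ababbbb')
  3 → (13, 'abbabababbbb')
  4 → (20, 'abbbb')
  5 → (4, 'abbbbbbababbabababbbb')
  6 → (24, 'b')
  7 → (15, 'babababbbb')
  8 → (10, 'bababbabababbbb')
  9 → (17, 'bababbbb')
  10 → (12, 'babbabababbbb')
  11 → (19, 'babbbb')
  12 → (3, 'babbbbbbababbabababbbb')
  13 → (23, 'bb')
  14 → (14, 'bbabababbbb')
  15 → (9, 'bbababbabababbbb')
  16 → (2, 'bbabbbbbbababbabababbbb')
  17 → (22, 'bbb')
  18 → (8, 'bbbababbabababbbb')
  19 → (1, 'bbbabbbbbbababbabababbbb')
  20 → (21, 'bbbb')
  21 → (7, 'bbbbababbabababbbb')
  22 → (0, 'bbbbabbbbbbababbabababbbb')
  23 → (6, 'bbbbbababbabababbbb')
  24 → (5, 'bbbbbbababbabababbbb')

[16, 11, 18, 13, 20, 4, 24, 15, 10, 17, 12, 19, 3, 23, 14, 9, 2, 22, 8, 1, 21, 7, 0, 6, 5]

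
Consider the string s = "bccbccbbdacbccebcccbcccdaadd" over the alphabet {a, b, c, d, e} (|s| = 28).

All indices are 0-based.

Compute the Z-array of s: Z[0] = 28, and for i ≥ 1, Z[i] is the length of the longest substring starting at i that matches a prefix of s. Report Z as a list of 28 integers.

Z[0]=28
i=1: outside box; Z[1]=0
i=2: outside box; Z[2]=0
i=3: outside box; Z[3]=4 grow→box=[3,7)
i=4: min(r-i=3, Z[1]=0)=0; Z[4]=0
i=5: min(r-i=2, Z[2]=0)=0; Z[5]=0
i=6: min(r-i=1, Z[3]=4)=1; Z[6]=1
i=7: outside box; Z[7]=1 grow→box=[7,8)
i=8: outside box; Z[8]=0
i=9: outside box; Z[9]=0
i=10: outside box; Z[10]=0
i=11: outside box; Z[11]=3 grow→box=[11,14)
i=12: min(r-i=2, Z[1]=0)=0; Z[12]=0
i=13: min(r-i=1, Z[2]=0)=0; Z[13]=0
i=14: outside box; Z[14]=0
i=15: outside box; Z[15]=3 grow→box=[15,18)
i=16: min(r-i=2, Z[1]=0)=0; Z[16]=0
i=17: min(r-i=1, Z[2]=0)=0; Z[17]=0
i=18: outside box; Z[18]=0
i=19: outside box; Z[19]=3 grow→box=[19,22)
i=20: min(r-i=2, Z[1]=0)=0; Z[20]=0
i=21: min(r-i=1, Z[2]=0)=0; Z[21]=0
i=22: outside box; Z[22]=0
i=23: outside box; Z[23]=0
i=24: outside box; Z[24]=0
i=25: outside box; Z[25]=0
i=26: outside box; Z[26]=0
i=27: outside box; Z[27]=0

[28, 0, 0, 4, 0, 0, 1, 1, 0, 0, 0, 3, 0, 0, 0, 3, 0, 0, 0, 3, 0, 0, 0, 0, 0, 0, 0, 0]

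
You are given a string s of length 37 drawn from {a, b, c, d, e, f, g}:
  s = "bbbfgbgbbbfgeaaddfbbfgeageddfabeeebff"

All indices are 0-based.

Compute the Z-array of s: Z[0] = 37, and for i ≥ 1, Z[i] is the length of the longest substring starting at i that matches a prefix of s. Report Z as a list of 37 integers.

Z[0]=37
i=1: outside box; Z[1]=2 extend→box=[1,3)
i=2: min(r-i=1, Z[1]=2)=1; Z[2]=1
i=3: outside box; Z[3]=0
i=4: outside box; Z[4]=0
i=5: outside box; Z[5]=1 extend→box=[5,6)
i=6: outside box; Z[6]=0
i=7: outside box; Z[7]=5 extend→box=[7,12)
i=8: min(r-i=4, Z[1]=2)=2; Z[8]=2
i=9: min(r-i=3, Z[2]=1)=1; Z[9]=1
i=10: min(r-i=2, Z[3]=0)=0; Z[10]=0
i=11: min(r-i=1, Z[4]=0)=0; Z[11]=0
i=12: outside box; Z[12]=0
i=13: outside box; Z[13]=0
i=14: outside box; Z[14]=0
i=15: outside box; Z[15]=0
i=16: outside box; Z[16]=0
i=17: outside box; Z[17]=0
i=18: outside box; Z[18]=2 extend→box=[18,20)
i=19: min(r-i=1, Z[1]=2)=1; Z[19]=1
i=20: outside box; Z[20]=0
i=21: outside box; Z[21]=0
i=22: outside box; Z[22]=0
i=23: outside box; Z[23]=0
i=24: outside box; Z[24]=0
i=25: outside box; Z[25]=0
i=26: outside box; Z[26]=0
i=27: outside box; Z[27]=0
i=28: outside box; Z[28]=0
i=29: outside box; Z[29]=0
i=30: outside box; Z[30]=1 extend→box=[30,31)
i=31: outside box; Z[31]=0
i=32: outside box; Z[32]=0
i=33: outside box; Z[33]=0
i=34: outside box; Z[34]=1 extend→box=[34,35)
i=35: outside box; Z[35]=0
i=36: outside box; Z[36]=0

[37, 2, 1, 0, 0, 1, 0, 5, 2, 1, 0, 0, 0, 0, 0, 0, 0, 0, 2, 1, 0, 0, 0, 0, 0, 0, 0, 0, 0, 0, 1, 0, 0, 0, 1, 0, 0]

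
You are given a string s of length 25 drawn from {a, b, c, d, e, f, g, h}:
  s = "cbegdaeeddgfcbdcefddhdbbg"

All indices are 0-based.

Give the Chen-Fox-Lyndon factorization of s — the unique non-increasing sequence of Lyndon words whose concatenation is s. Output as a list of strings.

emit factor 1: 'c' (i=0, period=1)
emit factor 2: 'begd' (i=1, period=4)
emit factor 3: 'aeeddgfcbdcefddhdbbg' (i=5, period=20)

["c", "begd", "aeeddgfcbdcefddhdbbg"]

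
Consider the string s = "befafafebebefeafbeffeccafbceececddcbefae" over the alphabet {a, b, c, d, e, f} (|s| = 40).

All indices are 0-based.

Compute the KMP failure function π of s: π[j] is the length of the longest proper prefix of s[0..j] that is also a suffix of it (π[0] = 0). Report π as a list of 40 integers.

π[0] = 0
j=1 s[j]='e': π[1]=0 (border '')
j=2 s[j]='f': π[2]=0 (border '')
j=3 s[j]='a': π[3]=0 (border '')
j=4 s[j]='f': π[4]=0 (border '')
j=5 s[j]='a': π[5]=0 (border '')
j=6 s[j]='f': π[6]=0 (border '')
j=7 s[j]='e': π[7]=0 (border '')
j=8 s[j]='b': π[8]=1 (border 'b')
j=9 s[j]='e': π[9]=2 (border 'be')
j=10 s[j]='b': k: 2→0; π[10]=1 (border 'b')
j=11 s[j]='e': π[11]=2 (border 'be')
j=12 s[j]='f': π[12]=3 (border 'bef')
j=13 s[j]='e': k: 3→0; π[13]=0 (border '')
j=14 s[j]='a': π[14]=0 (border '')
j=15 s[j]='f': π[15]=0 (border '')
j=16 s[j]='b': π[16]=1 (border 'b')
j=17 s[j]='e': π[17]=2 (border 'be')
j=18 s[j]='f': π[18]=3 (border 'bef')
j=19 s[j]='f': k: 3→0; π[19]=0 (border '')
j=20 s[j]='e': π[20]=0 (border '')
j=21 s[j]='c': π[21]=0 (border '')
j=22 s[j]='c': π[22]=0 (border '')
j=23 s[j]='a': π[23]=0 (border '')
j=24 s[j]='f': π[24]=0 (border '')
j=25 s[j]='b': π[25]=1 (border 'b')
j=26 s[j]='c': k: 1→0; π[26]=0 (border '')
j=27 s[j]='e': π[27]=0 (border '')
j=28 s[j]='e': π[28]=0 (border '')
j=29 s[j]='c': π[29]=0 (border '')
j=30 s[j]='e': π[30]=0 (border '')
j=31 s[j]='c': π[31]=0 (border '')
j=32 s[j]='d': π[32]=0 (border '')
j=33 s[j]='d': π[33]=0 (border '')
j=34 s[j]='c': π[34]=0 (border '')
j=35 s[j]='b': π[35]=1 (border 'b')
j=36 s[j]='e': π[36]=2 (border 'be')
j=37 s[j]='f': π[37]=3 (border 'bef')
j=38 s[j]='a': π[38]=4 (border 'befa')
j=39 s[j]='e': k: 4→0; π[39]=0 (border '')

[0, 0, 0, 0, 0, 0, 0, 0, 1, 2, 1, 2, 3, 0, 0, 0, 1, 2, 3, 0, 0, 0, 0, 0, 0, 1, 0, 0, 0, 0, 0, 0, 0, 0, 0, 1, 2, 3, 4, 0]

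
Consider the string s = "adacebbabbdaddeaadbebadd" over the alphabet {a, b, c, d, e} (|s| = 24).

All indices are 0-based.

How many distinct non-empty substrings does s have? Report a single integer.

rank→(start, suffix):
  0 → (15, 'aadbebadd')
  1 → (7, 'abbdaddeaadbebadd')
  2 → (2, 'acebbabbdaddeaadbebadd')
  3 → (0, 'adacebbabbdaddeaadbebadd')
  4 → (16, 'adbebadd')
  5 → (21, 'add')
  6 → (11, 'addeaadbebadd')
  7 → (6, 'babbdaddeaadbebadd')
  8 → (20, 'badd')
  9 → (5, 'bbabbdaddeaadbebadd')
  10 → (8, 'bbdaddeaadbebadd')
  11 → (9, 'bdaddeaadbebadd')
  12 → (18, 'bebadd')
  13 → (3, 'cebbabbdaddeaadbebadd')
  14 → (23, 'd')
  15 → (1, 'dacebbabbdaddeaadbebadd')
  16 → (10, 'daddeaadbebadd')
  17 → (17, 'dbebadd')
  18 → (22, 'dd')
  19 → (12, 'ddeaadbebadd')
  20 → (13, 'deaadbebadd')
  21 → (14, 'eaadbebadd')
  22 → (19, 'ebadd')
  23 → (4, 'ebbabbdaddeaadbebadd')

SA = [15, 7, 2, 0, 16, 21, 11, 6, 20, 5, 8, 9, 18, 3, 23, 1, 10, 17, 22, 12, 13, 14, 19, 4]
rank  pair      lcp
   1  s[15:],s[7:]  1  'a'
   2  s[7:],s[2:]  1  'a'
   3  s[2:],s[0:]  1  'a'
   4  s[0:],s[16:]  2  'ad'
   5  s[16:],s[21:]  2  'ad'
   6  s[21:],s[11:]  3  'add'
   7  s[11:],s[6:]  0  ''
   8  s[6:],s[20:]  2  'ba'
   9  s[20:],s[5:]  1  'b'
  10  s[5:],s[8:]  2  'bb'
  11  s[8:],s[9:]  1  'b'
  12  s[9:],s[18:]  1  'b'
  13  s[18:],s[3:]  0  ''
  14  s[3:],s[23:]  0  ''
  15  s[23:],s[1:]  1  'd'
  16  s[1:],s[10:]  2  'da'
  17  s[10:],s[17:]  1  'd'
  18  s[17:],s[22:]  1  'd'
  19  s[22:],s[12:]  2  'dd'
  20  s[12:],s[13:]  1  'd'
  21  s[13:],s[14:]  0  ''
  22  s[14:],s[19:]  1  'e'
  23  s[19:],s[4:]  2  'eb'

n(n+1)/2 = 24·25/2 = 300
Σ LCP = 0 + 1 + 1 + 1 + 2 + 2 + 3 + 0 + 2 + 1 + 2 + 1 + 1 + 0 + 0 + 1 + 2 + 1 + 1 + 2 + 1 + 0 + 1 + 2 = 28
distinct = 300 − 28 = 272

272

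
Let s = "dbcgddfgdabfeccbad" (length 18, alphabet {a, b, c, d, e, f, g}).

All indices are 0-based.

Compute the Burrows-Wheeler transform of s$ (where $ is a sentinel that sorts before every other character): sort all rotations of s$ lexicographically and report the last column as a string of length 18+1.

ddbcdacebag$gdfbdfc

rank  rotation             last
    0  $dbcgddfgdabfeccbad  d
    1  abfeccbad$dbcgddfgd  d
    2  ad$dbcgddfgdabfeccb  b
    3  bad$dbcgddfgdabfecc  c
    4  bcgddfgdabfeccbad$d  d
    5  bfeccbad$dbcgddfgda  a
    6  cbad$dbcgddfgdabfec  c
    7  ccbad$dbcgddfgdabfe  e
    8  cgddfgdabfeccbad$db  b
    9  d$dbcgddfgdabfeccba  a
   10  dabfeccbad$dbcgddfg  g
   11  dbcgddfgdabfeccbad$  $
   12  ddfgdabfeccbad$dbcg  g
   13  dfgdabfeccbad$dbcgd  d
   14  eccbad$dbcgddfgdabf  f
   15  feccbad$dbcgddfgdab  b
   16  fgdabfeccbad$dbcgdd  d
   17  gdabfeccbad$dbcgddf  f
   18  gddfgdabfeccbad$dbc  c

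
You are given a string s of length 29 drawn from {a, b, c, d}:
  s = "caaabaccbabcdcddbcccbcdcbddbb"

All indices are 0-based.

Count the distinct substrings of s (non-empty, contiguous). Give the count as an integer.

rank→(start, suffix):
  0 → (1, 'aaabaccbabcdcddbcccbcdcbddbb')
  1 → (2, 'aabaccbabcdcddbcccbcdcbddbb')
  2 → (3, 'abaccbabcdcddbcccbcdcbddbb')
  3 → (9, 'abcdcddbcccbcdcbddbb')
  4 → (5, 'accbabcdcddbcccbcdcbddbb')
  5 → (28, 'b')
  6 → (8, 'babcdcddbcccbcdcbddbb')
  7 → (4, 'baccbabcdcddbcccbcdcbddbb')
  8 → (27, 'bb')
  9 → (16, 'bcccbcdcbddbb')
  10 → (20, 'bcdcbddbb')
  11 → (10, 'bcdcddbcccbcdcbddbb')
  12 → (24, 'bddbb')
  13 → (0, 'caaabaccbabcdcddbcccbcdcbddbb')
  14 → (7, 'cbabcdcddbcccbcdcbddbb')
  15 → (19, 'cbcdcbddbb')
  16 → (23, 'cbddbb')
  17 → (6, 'ccbabcdcddbcccbcdcbddbb')
  18 → (18, 'ccbcdcbddbb')
  19 → (17, 'cccbcdcbddbb')
  20 → (21, 'cdcbddbb')
  21 → (11, 'cdcddbcccbcdcbddbb')
  22 → (13, 'cddbcccbcdcbddbb')
  23 → (26, 'dbb')
  24 → (15, 'dbcccbcdcbddbb')
  25 → (22, 'dcbddbb')
  26 → (12, 'dcddbcccbcdcbddbb')
  27 → (25, 'ddbb')
  28 → (14, 'ddbcccbcdcbddbb')

SA = [1, 2, 3, 9, 5, 28, 8, 4, 27, 16, 20, 10, 24, 0, 7, 19, 23, 6, 18, 17, 21, 11, 13, 26, 15, 22, 12, 25, 14]
i: (SA[i-1],SA[i]) lcp shared
  1: (1,2) 2 'aa'
  2: (2,3) 1 'a'
  3: (3,9) 2 'ab'
  4: (9,5) 1 'a'
  5: (5,28) 0 ''
  6: (28,8) 1 'b'
  7: (8,4) 2 'ba'
  8: (4,27) 1 'b'
  9: (27,16) 1 'b'
  10: (16,20) 2 'bc'
  11: (20,10) 4 'bcdc'
  12: (10,24) 1 'b'
  13: (24,0) 0 ''
  14: (0,7) 1 'c'
  15: (7,19) 2 'cb'
  16: (19,23) 2 'cb'
  17: (23,6) 1 'c'
  18: (6,18) 3 'ccb'
  19: (18,17) 2 'cc'
  20: (17,21) 1 'c'
  21: (21,11) 3 'cdc'
  22: (11,13) 2 'cd'
  23: (13,26) 0 ''
  24: (26,15) 2 'db'
  25: (15,22) 1 'd'
  26: (22,12) 2 'dc'
  27: (12,25) 1 'd'
  28: (25,14) 3 'ddb'

n(n+1)/2 = 29·30/2 = 435
Σ LCP = 0 + 2 + 1 + 2 + 1 + 0 + 1 + 2 + 1 + 1 + 2 + 4 + 1 + 0 + 1 + 2 + 2 + 1 + 3 + 2 + 1 + 3 + 2 + 0 + 2 + 1 + 2 + 1 + 3 = 44
distinct = 435 − 44 = 391

391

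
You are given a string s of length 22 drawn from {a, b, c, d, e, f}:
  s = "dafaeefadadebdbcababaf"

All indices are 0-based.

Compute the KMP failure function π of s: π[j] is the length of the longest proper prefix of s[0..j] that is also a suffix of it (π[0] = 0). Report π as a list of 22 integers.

[0, 0, 0, 0, 0, 0, 0, 0, 1, 2, 1, 0, 0, 1, 0, 0, 0, 0, 0, 0, 0, 0]

π[0] = 0
j=1 s[j]='a': π[1]=0 (border '')
j=2 s[j]='f': π[2]=0 (border '')
j=3 s[j]='a': π[3]=0 (border '')
j=4 s[j]='e': π[4]=0 (border '')
j=5 s[j]='e': π[5]=0 (border '')
j=6 s[j]='f': π[6]=0 (border '')
j=7 s[j]='a': π[7]=0 (border '')
j=8 s[j]='d': π[8]=1 (border 'd')
j=9 s[j]='a': π[9]=2 (border 'da')
j=10 s[j]='d': k: 2→0; π[10]=1 (border 'd')
j=11 s[j]='e': k: 1→0; π[11]=0 (border '')
j=12 s[j]='b': π[12]=0 (border '')
j=13 s[j]='d': π[13]=1 (border 'd')
j=14 s[j]='b': k: 1→0; π[14]=0 (border '')
j=15 s[j]='c': π[15]=0 (border '')
j=16 s[j]='a': π[16]=0 (border '')
j=17 s[j]='b': π[17]=0 (border '')
j=18 s[j]='a': π[18]=0 (border '')
j=19 s[j]='b': π[19]=0 (border '')
j=20 s[j]='a': π[20]=0 (border '')
j=21 s[j]='f': π[21]=0 (border '')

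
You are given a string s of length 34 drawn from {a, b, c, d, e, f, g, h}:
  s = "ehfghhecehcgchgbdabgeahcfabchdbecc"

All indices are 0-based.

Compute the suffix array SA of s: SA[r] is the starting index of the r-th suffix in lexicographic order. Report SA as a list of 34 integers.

rank→(start, suffix):
  0 → (25, 'abchdbecc')
  1 → (17, 'abgeahcfabchdbecc')
  2 → (21, 'ahcfabchdbecc')
  3 → (26, 'bchdbecc')
  4 → (15, 'bdabgeahcfabchdbecc')
  5 → (30, 'becc')
  6 → (18, 'bgeahcfabchdbecc')
  7 → (33, 'c')
  8 → (32, 'cc')
  9 → (7, 'cehcgchgbdabgeahcfabchdbecc')
  10 → (23, 'cfabchdbecc')
  11 → (10, 'cgchgbdabgeahcfabchdbecc')
  12 → (27, 'chdbecc')
  13 → (12, 'chgbdabgeahcfabchdbecc')
  14 → (16, 'dabgeahcfabchdbecc')
  15 → (29, 'dbecc')
  16 → (20, 'eahcfabchdbecc')
  17 → (31, 'ecc')
  18 → (6, 'ecehcgchgbdabgeahcfabchdbecc')
  19 → (8, 'ehcgchgbdabgeahcfabchdbecc')
  20 → (0, 'ehfghhecehcgchgbdabgeahcfabchdbecc')
  21 → (24, 'fabchdbecc')
  22 → (2, 'fghhecehcgchgbdabgeahcfabchdbecc')
  23 → (14, 'gbdabgeahcfabchdbecc')
  24 → (11, 'gchgbdabgeahcfabchdbecc')
  25 → (19, 'geahcfabchdbecc')
  26 → (3, 'ghhecehcgchgbdabgeahcfabchdbecc')
  27 → (22, 'hcfabchdbecc')
  28 → (9, 'hcgchgbdabgeahcfabchdbecc')
  29 → (28, 'hdbecc')
  30 → (5, 'hecehcgchgbdabgeahcfabchdbecc')
  31 → (1, 'hfghhecehcgchgbdabgeahcfabchdbecc')
  32 → (13, 'hgbdabgeahcfabchdbecc')
  33 → (4, 'hhecehcgchgbdabgeahcfabchdbecc')

[25, 17, 21, 26, 15, 30, 18, 33, 32, 7, 23, 10, 27, 12, 16, 29, 20, 31, 6, 8, 0, 24, 2, 14, 11, 19, 3, 22, 9, 28, 5, 1, 13, 4]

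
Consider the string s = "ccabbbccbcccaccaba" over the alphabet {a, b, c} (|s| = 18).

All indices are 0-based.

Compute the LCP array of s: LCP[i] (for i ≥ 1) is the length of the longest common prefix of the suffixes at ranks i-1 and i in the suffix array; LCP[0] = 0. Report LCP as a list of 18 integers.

[0, 1, 2, 1, 0, 1, 2, 1, 3, 0, 3, 2, 1, 1, 4, 3, 2, 2]

rank→(start, suffix):
  0 → (17, 'a')
  1 → (15, 'aba')
  2 → (2, 'abbbccbcccaccaba')
  3 → (12, 'accaba')
  4 → (16, 'ba')
  5 → (3, 'bbbccbcccaccaba')
  6 → (4, 'bbccbcccaccaba')
  7 → (5, 'bccbcccaccaba')
  8 → (8, 'bcccaccaba')
  9 → (14, 'caba')
  10 → (1, 'cabbbccbcccaccaba')
  11 → (11, 'caccaba')
  12 → (7, 'cbcccaccaba')
  13 → (13, 'ccaba')
  14 → (0, 'ccabbbccbcccaccaba')
  15 → (10, 'ccaccaba')
  16 → (6, 'ccbcccaccaba')
  17 → (9, 'cccaccaba')

SA = [17, 15, 2, 12, 16, 3, 4, 5, 8, 14, 1, 11, 7, 13, 0, 10, 6, 9]
rank  pair      lcp
   1  s[17:],s[15:]  1  'a'
   2  s[15:],s[2:]  2  'ab'
   3  s[2:],s[12:]  1  'a'
   4  s[12:],s[16:]  0  ''
   5  s[16:],s[3:]  1  'b'
   6  s[3:],s[4:]  2  'bb'
   7  s[4:],s[5:]  1  'b'
   8  s[5:],s[8:]  3  'bcc'
   9  s[8:],s[14:]  0  ''
  10  s[14:],s[1:]  3  'cab'
  11  s[1:],s[11:]  2  'ca'
  12  s[11:],s[7:]  1  'c'
  13  s[7:],s[13:]  1  'c'
  14  s[13:],s[0:]  4  'ccab'
  15  s[0:],s[10:]  3  'cca'
  16  s[10:],s[6:]  2  'cc'
  17  s[6:],s[9:]  2  'cc'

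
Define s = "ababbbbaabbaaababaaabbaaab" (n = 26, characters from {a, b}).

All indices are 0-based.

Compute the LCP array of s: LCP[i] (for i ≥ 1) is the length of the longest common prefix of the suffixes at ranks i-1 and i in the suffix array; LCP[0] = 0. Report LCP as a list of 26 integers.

[0, 4, 4, 2, 3, 3, 8, 1, 2, 3, 4, 2, 7, 3, 0, 1, 5, 5, 3, 2, 3, 1, 6, 4, 2, 3]

sorted suffixes:
  #0 SA[0]=22  'aaab'
  #1 SA[1]=11  'aaababaaabbaaab'
  #2 SA[2]=17  'aaabbaaab'
  #3 SA[3]=23  'aab'
  #4 SA[4]=12  'aababaaabbaaab'
  #5 SA[5]=18  'aabbaaab'
  #6 SA[6]=7  'aabbaaababaaabbaaab'
  #7 SA[7]=24  'ab'
  #8 SA[8]=15  'abaaabbaaab'
  #9 SA[9]=13  'ababaaabbaaab'
  #10 SA[10]=0  'ababbbbaabbaaababaaabbaaab'
  #11 SA[11]=19  'abbaaab'
  #12 SA[12]=8  'abbaaababaaabbaaab'
  #13 SA[13]=2  'abbbbaabbaaababaaabbaaab'
  #14 SA[14]=25  'b'
  #15 SA[15]=21  'baaab'
  #16 SA[16]=10  'baaababaaabbaaab'
  #17 SA[17]=16  'baaabbaaab'
  #18 SA[18]=6  'baabbaaababaaabbaaab'
  #19 SA[19]=14  'babaaabbaaab'
  #20 SA[20]=1  'babbbbaabbaaababaaabbaaab'
  #21 SA[21]=20  'bbaaab'
  #22 SA[22]=9  'bbaaababaaabbaaab'
  #23 SA[23]=5  'bbaabbaaababaaabbaaab'
  #24 SA[24]=4  'bbbaabbaaababaaabbaaab'
  #25 SA[25]=3  'bbbbaabbaaababaaabbaaab'

SA = [22, 11, 17, 23, 12, 18, 7, 24, 15, 13, 0, 19, 8, 2, 25, 21, 10, 16, 6, 14, 1, 20, 9, 5, 4, 3]
i: (SA[i-1],SA[i]) lcp shared
  1: (22,11) 4 'aaab'
  2: (11,17) 4 'aaab'
  3: (17,23) 2 'aa'
  4: (23,12) 3 'aab'
  5: (12,18) 3 'aab'
  6: (18,7) 8 'aabbaaab'
  7: (7,24) 1 'a'
  8: (24,15) 2 'ab'
  9: (15,13) 3 'aba'
  10: (13,0) 4 'abab'
  11: (0,19) 2 'ab'
  12: (19,8) 7 'abbaaab'
  13: (8,2) 3 'abb'
  14: (2,25) 0 ''
  15: (25,21) 1 'b'
  16: (21,10) 5 'baaab'
  17: (10,16) 5 'baaab'
  18: (16,6) 3 'baa'
  19: (6,14) 2 'ba'
  20: (14,1) 3 'bab'
  21: (1,20) 1 'b'
  22: (20,9) 6 'bbaaab'
  23: (9,5) 4 'bbaa'
  24: (5,4) 2 'bb'
  25: (4,3) 3 'bbb'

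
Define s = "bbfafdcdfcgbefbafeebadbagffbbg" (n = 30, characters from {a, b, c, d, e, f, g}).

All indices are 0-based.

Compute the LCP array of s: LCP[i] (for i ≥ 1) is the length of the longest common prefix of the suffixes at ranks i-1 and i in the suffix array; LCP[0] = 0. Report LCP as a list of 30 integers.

[0, 1, 2, 1, 0, 2, 2, 1, 2, 1, 1, 1, 0, 1, 0, 1, 1, 0, 1, 1, 0, 1, 2, 1, 1, 1, 1, 0, 1, 1]

sorted suffixes:
  #0 SA[0]=20  'adbagffbbg'
  #1 SA[1]=3  'afdcdfcgbefbafeebadbagffbbg'
  #2 SA[2]=15  'afeebadbagffbbg'
  #3 SA[3]=23  'agffbbg'
  #4 SA[4]=19  'badbagffbbg'
  #5 SA[5]=14  'bafeebadbagffbbg'
  #6 SA[6]=22  'bagffbbg'
  #7 SA[7]=0  'bbfafdcdfcgbefbafeebadbagffbbg'
  #8 SA[8]=27  'bbg'
  #9 SA[9]=11  'befbafeebadbagffbbg'
  #10 SA[10]=1  'bfafdcdfcgbefbafeebadbagffbbg'
  #11 SA[11]=28  'bg'
  #12 SA[12]=6  'cdfcgbefbafeebadbagffbbg'
  #13 SA[13]=9  'cgbefbafeebadbagffbbg'
  #14 SA[14]=21  'dbagffbbg'
  #15 SA[15]=5  'dcdfcgbefbafeebadbagffbbg'
  #16 SA[16]=7  'dfcgbefbafeebadbagffbbg'
  #17 SA[17]=18  'ebadbagffbbg'
  #18 SA[18]=17  'eebadbagffbbg'
  #19 SA[19]=12  'efbafeebadbagffbbg'
  #20 SA[20]=2  'fafdcdfcgbefbafeebadbagffbbg'
  #21 SA[21]=13  'fbafeebadbagffbbg'
  #22 SA[22]=26  'fbbg'
  #23 SA[23]=8  'fcgbefbafeebadbagffbbg'
  #24 SA[24]=4  'fdcdfcgbefbafeebadbagffbbg'
  #25 SA[25]=16  'feebadbagffbbg'
  #26 SA[26]=25  'ffbbg'
  #27 SA[27]=29  'g'
  #28 SA[28]=10  'gbefbafeebadbagffbbg'
  #29 SA[29]=24  'gffbbg'

SA = [20, 3, 15, 23, 19, 14, 22, 0, 27, 11, 1, 28, 6, 9, 21, 5, 7, 18, 17, 12, 2, 13, 26, 8, 4, 16, 25, 29, 10, 24]
rank  pair      lcp
   1  s[20:],s[3:]  1  'a'
   2  s[3:],s[15:]  2  'af'
   3  s[15:],s[23:]  1  'a'
   4  s[23:],s[19:]  0  ''
   5  s[19:],s[14:]  2  'ba'
   6  s[14:],s[22:]  2  'ba'
   7  s[22:],s[0:]  1  'b'
   8  s[0:],s[27:]  2  'bb'
   9  s[27:],s[11:]  1  'b'
  10  s[11:],s[1:]  1  'b'
  11  s[1:],s[28:]  1  'b'
  12  s[28:],s[6:]  0  ''
  13  s[6:],s[9:]  1  'c'
  14  s[9:],s[21:]  0  ''
  15  s[21:],s[5:]  1  'd'
  16  s[5:],s[7:]  1  'd'
  17  s[7:],s[18:]  0  ''
  18  s[18:],s[17:]  1  'e'
  19  s[17:],s[12:]  1  'e'
  20  s[12:],s[2:]  0  ''
  21  s[2:],s[13:]  1  'f'
  22  s[13:],s[26:]  2  'fb'
  23  s[26:],s[8:]  1  'f'
  24  s[8:],s[4:]  1  'f'
  25  s[4:],s[16:]  1  'f'
  26  s[16:],s[25:]  1  'f'
  27  s[25:],s[29:]  0  ''
  28  s[29:],s[10:]  1  'g'
  29  s[10:],s[24:]  1  'g'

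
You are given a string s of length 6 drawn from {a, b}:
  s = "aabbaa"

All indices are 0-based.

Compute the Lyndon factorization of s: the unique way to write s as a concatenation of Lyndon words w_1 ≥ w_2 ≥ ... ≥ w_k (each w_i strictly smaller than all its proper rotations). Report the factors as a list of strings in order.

["aabb", "a", "a"]

emit factor 1: 'aabb' (i=0, period=4)
emit factor 2: 'a' (i=4, period=1)
emit factor 3: 'a' (i=5, period=1)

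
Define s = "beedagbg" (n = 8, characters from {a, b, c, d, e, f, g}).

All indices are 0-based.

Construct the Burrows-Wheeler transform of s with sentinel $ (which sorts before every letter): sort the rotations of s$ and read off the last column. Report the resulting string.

gd$geebba

rank  rotation   last
    0  $beedagbg  g
    1  agbg$beed  d
    2  beedagbg$  $
    3  bg$beedag  g
    4  dagbg$bee  e
    5  edagbg$be  e
    6  eedagbg$b  b
    7  g$beedagb  b
    8  gbg$beeda  a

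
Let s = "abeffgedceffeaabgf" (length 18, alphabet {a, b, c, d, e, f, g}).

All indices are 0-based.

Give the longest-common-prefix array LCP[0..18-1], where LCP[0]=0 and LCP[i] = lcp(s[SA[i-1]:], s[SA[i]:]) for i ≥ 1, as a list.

sorted suffixes:
  #0 SA[0]=13  'aabgf'
  #1 SA[1]=0  'abeffgedceffeaabgf'
  #2 SA[2]=14  'abgf'
  #3 SA[3]=1  'beffgedceffeaabgf'
  #4 SA[4]=15  'bgf'
  #5 SA[5]=8  'ceffeaabgf'
  #6 SA[6]=7  'dceffeaabgf'
  #7 SA[7]=12  'eaabgf'
  #8 SA[8]=6  'edceffeaabgf'
  #9 SA[9]=9  'effeaabgf'
  #10 SA[10]=2  'effgedceffeaabgf'
  #11 SA[11]=17  'f'
  #12 SA[12]=11  'feaabgf'
  #13 SA[13]=10  'ffeaabgf'
  #14 SA[14]=3  'ffgedceffeaabgf'
  #15 SA[15]=4  'fgedceffeaabgf'
  #16 SA[16]=5  'gedceffeaabgf'
  #17 SA[17]=16  'gf'

SA = [13, 0, 14, 1, 15, 8, 7, 12, 6, 9, 2, 17, 11, 10, 3, 4, 5, 16]
i: (SA[i-1],SA[i]) lcp shared
  1: (13,0) 1 'a'
  2: (0,14) 2 'ab'
  3: (14,1) 0 ''
  4: (1,15) 1 'b'
  5: (15,8) 0 ''
  6: (8,7) 0 ''
  7: (7,12) 0 ''
  8: (12,6) 1 'e'
  9: (6,9) 1 'e'
  10: (9,2) 3 'eff'
  11: (2,17) 0 ''
  12: (17,11) 1 'f'
  13: (11,10) 1 'f'
  14: (10,3) 2 'ff'
  15: (3,4) 1 'f'
  16: (4,5) 0 ''
  17: (5,16) 1 'g'

[0, 1, 2, 0, 1, 0, 0, 0, 1, 1, 3, 0, 1, 1, 2, 1, 0, 1]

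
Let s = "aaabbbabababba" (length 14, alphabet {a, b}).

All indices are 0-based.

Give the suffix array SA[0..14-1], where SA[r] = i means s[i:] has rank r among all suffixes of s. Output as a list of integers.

sorted suffixes:
  #0 SA[0]=13  'a'
  #1 SA[1]=0  'aaabbbabababba'
  #2 SA[2]=1  'aabbbabababba'
  #3 SA[3]=6  'abababba'
  #4 SA[4]=8  'ababba'
  #5 SA[5]=10  'abba'
  #6 SA[6]=2  'abbbabababba'
  #7 SA[7]=12  'ba'
  #8 SA[8]=5  'babababba'
  #9 SA[9]=7  'bababba'
  #10 SA[10]=9  'babba'
  #11 SA[11]=11  'bba'
  #12 SA[12]=4  'bbabababba'
  #13 SA[13]=3  'bbbabababba'

[13, 0, 1, 6, 8, 10, 2, 12, 5, 7, 9, 11, 4, 3]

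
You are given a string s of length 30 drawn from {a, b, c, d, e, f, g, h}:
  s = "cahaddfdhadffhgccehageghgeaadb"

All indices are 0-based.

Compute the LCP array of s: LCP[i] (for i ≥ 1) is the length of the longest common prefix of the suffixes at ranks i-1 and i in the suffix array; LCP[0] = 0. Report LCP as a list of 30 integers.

sorted suffixes:
  #0 SA[0]=26  'aadb'
  #1 SA[1]=27  'adb'
  #2 SA[2]=3  'addfdhadffhgccehageghgeaadb'
  #3 SA[3]=9  'adffhgccehageghgeaadb'
  #4 SA[4]=19  'ageghgeaadb'
  #5 SA[5]=1  'ahaddfdhadffhgccehageghgeaadb'
  #6 SA[6]=29  'b'
  #7 SA[7]=0  'cahaddfdhadffhgccehageghgeaadb'
  #8 SA[8]=15  'ccehageghgeaadb'
  #9 SA[9]=16  'cehageghgeaadb'
  #10 SA[10]=28  'db'
  #11 SA[11]=4  'ddfdhadffhgccehageghgeaadb'
  #12 SA[12]=5  'dfdhadffhgccehageghgeaadb'
  #13 SA[13]=10  'dffhgccehageghgeaadb'
  #14 SA[14]=7  'dhadffhgccehageghgeaadb'
  #15 SA[15]=25  'eaadb'
  #16 SA[16]=21  'eghgeaadb'
  #17 SA[17]=17  'ehageghgeaadb'
  #18 SA[18]=6  'fdhadffhgccehageghgeaadb'
  #19 SA[19]=11  'ffhgccehageghgeaadb'
  #20 SA[20]=12  'fhgccehageghgeaadb'
  #21 SA[21]=14  'gccehageghgeaadb'
  #22 SA[22]=24  'geaadb'
  #23 SA[23]=20  'geghgeaadb'
  #24 SA[24]=22  'ghgeaadb'
  #25 SA[25]=2  'haddfdhadffhgccehageghgeaadb'
  #26 SA[26]=8  'hadffhgccehageghgeaadb'
  #27 SA[27]=18  'hageghgeaadb'
  #28 SA[28]=13  'hgccehageghgeaadb'
  #29 SA[29]=23  'hgeaadb'

SA = [26, 27, 3, 9, 19, 1, 29, 0, 15, 16, 28, 4, 5, 10, 7, 25, 21, 17, 6, 11, 12, 14, 24, 20, 22, 2, 8, 18, 13, 23]
i: (SA[i-1],SA[i]) lcp shared
  1: (26,27) 1 'a'
  2: (27,3) 2 'ad'
  3: (3,9) 2 'ad'
  4: (9,19) 1 'a'
  5: (19,1) 1 'a'
  6: (1,29) 0 ''
  7: (29,0) 0 ''
  8: (0,15) 1 'c'
  9: (15,16) 1 'c'
  10: (16,28) 0 ''
  11: (28,4) 1 'd'
  12: (4,5) 1 'd'
  13: (5,10) 2 'df'
  14: (10,7) 1 'd'
  15: (7,25) 0 ''
  16: (25,21) 1 'e'
  17: (21,17) 1 'e'
  18: (17,6) 0 ''
  19: (6,11) 1 'f'
  20: (11,12) 1 'f'
  21: (12,14) 0 ''
  22: (14,24) 1 'g'
  23: (24,20) 2 'ge'
  24: (20,22) 1 'g'
  25: (22,2) 0 ''
  26: (2,8) 3 'had'
  27: (8,18) 2 'ha'
  28: (18,13) 1 'h'
  29: (13,23) 2 'hg'

[0, 1, 2, 2, 1, 1, 0, 0, 1, 1, 0, 1, 1, 2, 1, 0, 1, 1, 0, 1, 1, 0, 1, 2, 1, 0, 3, 2, 1, 2]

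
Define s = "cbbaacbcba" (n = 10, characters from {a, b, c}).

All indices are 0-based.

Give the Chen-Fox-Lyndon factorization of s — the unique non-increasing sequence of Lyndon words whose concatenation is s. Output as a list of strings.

["c", "b", "b", "aacbcb", "a"]

emit factor 1: 'c' (i=0, period=1)
emit factor 2: 'b' (i=1, period=1)
emit factor 3: 'b' (i=2, period=1)
emit factor 4: 'aacbcb' (i=3, period=6)
emit factor 5: 'a' (i=9, period=1)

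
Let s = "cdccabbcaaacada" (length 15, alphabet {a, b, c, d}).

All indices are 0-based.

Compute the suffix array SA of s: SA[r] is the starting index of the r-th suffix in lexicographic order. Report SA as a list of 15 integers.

sorted suffixes:
  #0 SA[0]=14  'a'
  #1 SA[1]=8  'aaacada'
  #2 SA[2]=9  'aacada'
  #3 SA[3]=4  'abbcaaacada'
  #4 SA[4]=10  'acada'
  #5 SA[5]=12  'ada'
  #6 SA[6]=5  'bbcaaacada'
  #7 SA[7]=6  'bcaaacada'
  #8 SA[8]=7  'caaacada'
  #9 SA[9]=3  'cabbcaaacada'
  #10 SA[10]=11  'cada'
  #11 SA[11]=2  'ccabbcaaacada'
  #12 SA[12]=0  'cdccabbcaaacada'
  #13 SA[13]=13  'da'
  #14 SA[14]=1  'dccabbcaaacada'

[14, 8, 9, 4, 10, 12, 5, 6, 7, 3, 11, 2, 0, 13, 1]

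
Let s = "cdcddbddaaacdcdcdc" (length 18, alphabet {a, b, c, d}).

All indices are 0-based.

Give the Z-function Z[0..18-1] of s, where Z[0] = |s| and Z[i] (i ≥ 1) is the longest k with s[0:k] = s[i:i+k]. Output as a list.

[18, 0, 2, 0, 0, 0, 0, 0, 0, 0, 0, 4, 0, 4, 0, 3, 0, 1]

Z[0]=18
i=1: outside box; Z[1]=0
i=2: outside box; Z[2]=2 grow→box=[2,4)
i=3: min(r-i=1, Z[1]=0)=0; Z[3]=0
i=4: outside box; Z[4]=0
i=5: outside box; Z[5]=0
i=6: outside box; Z[6]=0
i=7: outside box; Z[7]=0
i=8: outside box; Z[8]=0
i=9: outside box; Z[9]=0
i=10: outside box; Z[10]=0
i=11: outside box; Z[11]=4 grow→box=[11,15)
i=12: min(r-i=3, Z[1]=0)=0; Z[12]=0
i=13: min(r-i=2, Z[2]=2)=2; Z[13]=4 grow→box=[13,17)
i=14: min(r-i=3, Z[1]=0)=0; Z[14]=0
i=15: min(r-i=2, Z[2]=2)=2; Z[15]=3 grow→box=[15,18)
i=16: min(r-i=2, Z[1]=0)=0; Z[16]=0
i=17: min(r-i=1, Z[2]=2)=1; Z[17]=1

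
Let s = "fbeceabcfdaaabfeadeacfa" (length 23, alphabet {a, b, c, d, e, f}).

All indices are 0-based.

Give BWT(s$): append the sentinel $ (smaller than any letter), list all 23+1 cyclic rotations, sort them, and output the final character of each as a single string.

rank  rotation                  last
    0  $fbeceabcfdaaabfeadeacfa  a
    1  a$fbeceabcfdaaabfeadeacf  f
    2  aaabfeadeacfa$fbeceabcfd  d
    3  aabfeadeacfa$fbeceabcfda  a
    4  abcfdaaabfeadeacfa$fbece  e
    5  abfeadeacfa$fbeceabcfdaa  a
    6  acfa$fbeceabcfdaaabfeade  e
    7  adeacfa$fbeceabcfdaaabfe  e
    8  bcfdaaabfeadeacfa$fbecea  a
    9  beceabcfdaaabfeadeacfa$f  f
   10  bfeadeacfa$fbeceabcfdaaa  a
   11  ceabcfdaaabfeadeacfa$fbe  e
   12  cfa$fbeceabcfdaaabfeadea  a
   13  cfdaaabfeadeacfa$fbeceab  b
   14  daaabfeadeacfa$fbeceabcf  f
   15  deacfa$fbeceabcfdaaabfea  a
   16  eabcfdaaabfeadeacfa$fbec  c
   17  eacfa$fbeceabcfdaaabfead  d
   18  eadeacfa$fbeceabcfdaaabf  f
   19  eceabcfdaaabfeadeacfa$fb  b
   20  fa$fbeceabcfdaaabfeadeac  c
   21  fbeceabcfdaaabfeadeacfa$  $
   22  fdaaabfeadeacfa$fbeceabc  c
   23  feadeacfa$fbeceabcfdaaab  b

afdaeaeeafaeabfacdfbc$cb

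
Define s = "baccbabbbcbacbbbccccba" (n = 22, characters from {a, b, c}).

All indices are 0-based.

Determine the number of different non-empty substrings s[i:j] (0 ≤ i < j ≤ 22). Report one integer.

sorted suffixes:
  #0 SA[0]=21  'a'
  #1 SA[1]=5  'abbbcbacbbbccccba'
  #2 SA[2]=11  'acbbbccccba'
  #3 SA[3]=1  'accbabbbcbacbbbccccba'
  #4 SA[4]=20  'ba'
  #5 SA[5]=4  'babbbcbacbbbccccba'
  #6 SA[6]=10  'bacbbbccccba'
  #7 SA[7]=0  'baccbabbbcbacbbbccccba'
  #8 SA[8]=6  'bbbcbacbbbccccba'
  #9 SA[9]=13  'bbbccccba'
  #10 SA[10]=7  'bbcbacbbbccccba'
  #11 SA[11]=14  'bbccccba'
  #12 SA[12]=8  'bcbacbbbccccba'
  #13 SA[13]=15  'bccccba'
  #14 SA[14]=19  'cba'
  #15 SA[15]=3  'cbabbbcbacbbbccccba'
  #16 SA[16]=9  'cbacbbbccccba'
  #17 SA[17]=12  'cbbbccccba'
  #18 SA[18]=18  'ccba'
  #19 SA[19]=2  'ccbabbbcbacbbbccccba'
  #20 SA[20]=17  'cccba'
  #21 SA[21]=16  'ccccba'

SA = [21, 5, 11, 1, 20, 4, 10, 0, 6, 13, 7, 14, 8, 15, 19, 3, 9, 12, 18, 2, 17, 16]
i: (SA[i-1],SA[i]) lcp shared
  1: (21,5) 1 'a'
  2: (5,11) 1 'a'
  3: (11,1) 2 'ac'
  4: (1,20) 0 ''
  5: (20,4) 2 'ba'
  6: (4,10) 2 'ba'
  7: (10,0) 3 'bac'
  8: (0,6) 1 'b'
  9: (6,13) 4 'bbbc'
  10: (13,7) 2 'bb'
  11: (7,14) 3 'bbc'
  12: (14,8) 1 'b'
  13: (8,15) 2 'bc'
  14: (15,19) 0 ''
  15: (19,3) 3 'cba'
  16: (3,9) 3 'cba'
  17: (9,12) 2 'cb'
  18: (12,18) 1 'c'
  19: (18,2) 4 'ccba'
  20: (2,17) 2 'cc'
  21: (17,16) 3 'ccc'

n(n+1)/2 = 22·23/2 = 253
Σ LCP = 0 + 1 + 1 + 2 + 0 + 2 + 2 + 3 + 1 + 4 + 2 + 3 + 1 + 2 + 0 + 3 + 3 + 2 + 1 + 4 + 2 + 3 = 42
distinct = 253 − 42 = 211

211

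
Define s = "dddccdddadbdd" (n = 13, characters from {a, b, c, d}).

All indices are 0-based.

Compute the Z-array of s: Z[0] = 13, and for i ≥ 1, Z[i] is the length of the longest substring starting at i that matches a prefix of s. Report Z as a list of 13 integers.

[13, 2, 1, 0, 0, 3, 2, 1, 0, 1, 0, 2, 1]

Z[0]=13
i=1: i≥r, start 0; Z[1]=2 extend→box=[1,3)
i=2: min(r-i=1, Z[1]=2)=1; Z[2]=1
i=3: i≥r, start 0; Z[3]=0
i=4: i≥r, start 0; Z[4]=0
i=5: i≥r, start 0; Z[5]=3 extend→box=[5,8)
i=6: min(r-i=2, Z[1]=2)=2; Z[6]=2
i=7: min(r-i=1, Z[2]=1)=1; Z[7]=1
i=8: i≥r, start 0; Z[8]=0
i=9: i≥r, start 0; Z[9]=1 extend→box=[9,10)
i=10: i≥r, start 0; Z[10]=0
i=11: i≥r, start 0; Z[11]=2 extend→box=[11,13)
i=12: min(r-i=1, Z[1]=2)=1; Z[12]=1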